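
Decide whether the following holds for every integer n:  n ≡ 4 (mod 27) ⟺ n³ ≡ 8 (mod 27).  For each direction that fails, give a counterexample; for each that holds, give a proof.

Forward direction. This fails: take n = 4. Then 4 ≡ 4 (mod 27), but 4³ = 64 ≡ 10 (mod 27), not 8.

Converse. This fails: take n = 2. Then 2³ = 8 ≡ 8 (mod 27), yet 2 ≡ 2 (mod 27), not 4.

(⇒) fails and (⇐) fails.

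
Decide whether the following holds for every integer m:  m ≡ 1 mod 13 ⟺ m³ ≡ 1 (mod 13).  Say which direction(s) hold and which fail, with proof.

(⟹) Suppose m ≡ 1 mod 13. Write m = 13j + 1. Then (13j + 1)³ = 2197j³ + 507j² + 39j + 1 = 13(169j³ + 39j² + 3j) + 1, so m³ ≡ 1 (mod 13).

(⟸) This fails: take m = 3. Then 3³ = 27 ≡ 1 (mod 13), yet 3 ≡ 3 (mod 13), not 1.

The forward direction holds; the converse fails.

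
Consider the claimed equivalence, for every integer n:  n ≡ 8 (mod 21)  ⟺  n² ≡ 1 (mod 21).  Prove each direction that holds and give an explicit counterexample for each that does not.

The forward direction holds; the converse fails.

(⟸) This fails: take n = 1. Then 1² = 1 ≡ 1 (mod 21), yet 1 ≡ 1 (mod 21), not 8.

(⟹) Suppose n ≡ 8 (mod 21). Write n = 21j + 8. Then (21j + 8)² = 441j² + 336j + 64 = 21(21j² + 16j + 3) + 1, so n² ≡ 1 (mod 21).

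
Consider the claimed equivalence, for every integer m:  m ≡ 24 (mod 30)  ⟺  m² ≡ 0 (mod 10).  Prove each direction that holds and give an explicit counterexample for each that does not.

(⇒) fails and (⇐) fails.

[⇒] This fails: take m = 24. Then 24 ≡ 24 (mod 30), but 24² = 576 ≡ 6 (mod 10), not 0.

[⇐] This fails: take m = 0. Then 0² = 0 ≡ 0 (mod 10), yet 0 ≡ 0 (mod 30), not 24.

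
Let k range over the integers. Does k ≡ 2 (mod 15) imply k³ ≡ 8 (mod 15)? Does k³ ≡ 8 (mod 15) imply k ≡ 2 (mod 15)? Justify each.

Both directions hold; the statement is true.

[⇒] Suppose k ≡ 2 (mod 15). Write k = 15j + 2. Then (15j + 2)³ = 3375j³ + 1350j² + 180j + 8 = 15(225j³ + 90j² + 12j) + 8, so k³ ≡ 8 (mod 15).

[⇐] Conversely, suppose k³ ≡ 8 (mod 15). The only residue r in {0, …, 14} with r³ ≡ 8 (mod 15) is r = 2, so k ≡ 2 (mod 15).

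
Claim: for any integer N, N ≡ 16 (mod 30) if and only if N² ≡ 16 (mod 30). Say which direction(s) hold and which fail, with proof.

(⇒) Suppose N ≡ 16 (mod 30). Write N = 30j + 16. Then (30j + 16)² = 900j² + 960j + 256 = 30(30j² + 32j + 8) + 16, so N² ≡ 16 (mod 30).

(⇐) This fails: take N = 4. Then 4² = 16 ≡ 16 (mod 30), yet 4 ≡ 4 (mod 30), not 16.

(⇒) holds; (⇐) fails.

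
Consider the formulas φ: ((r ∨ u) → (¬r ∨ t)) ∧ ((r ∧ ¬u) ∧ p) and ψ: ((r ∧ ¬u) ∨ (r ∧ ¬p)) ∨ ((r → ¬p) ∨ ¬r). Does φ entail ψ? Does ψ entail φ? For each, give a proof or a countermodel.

[⇒] Assume the antecedent. If r is true, the antecedent forces (r = T, p = T, u = F, t = T), and the consequent holds there. If r is false, the antecedent cannot hold. Either way the consequent holds.

[⇐] This fails. Under r = F, p = F, u = F, t = F, the left side is false but the right side is true.

Only the forward implication holds.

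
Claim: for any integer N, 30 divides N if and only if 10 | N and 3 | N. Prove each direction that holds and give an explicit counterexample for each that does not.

[⇒] If 30 ∣ N, write N = 30q. Since 30 = 3·10, N = 10·(3q), so 10 ∣ N; and since 30 = 10·3, N = 3·(10q), so 3 ∣ N.

[⇐] Suppose 10 ∣ N and 3 ∣ N. Any common multiple of 10 and 3 is a multiple of their lcm; here gcd(10, 3) = 1, so lcm(10, 3) = 10·3 = 30, so 30 ∣ N.

Equivalent; both directions hold.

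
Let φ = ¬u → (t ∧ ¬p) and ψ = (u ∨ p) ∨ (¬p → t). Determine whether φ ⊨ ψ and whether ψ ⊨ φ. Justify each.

Only the forward direction holds.

Converse. This fails. Under u = F, t = F, p = T, the left side is false but the right side is true.

Forward direction. Assume the antecedent. If u is true, (u ∨ p) ∨ (¬p → t) reduces to true regardless of the other variables. If u is false, the antecedent forces (u = F, t = T, p = F), and (u ∨ p) ∨ (¬p → t) holds there. Either way (u ∨ p) ∨ (¬p → t) holds.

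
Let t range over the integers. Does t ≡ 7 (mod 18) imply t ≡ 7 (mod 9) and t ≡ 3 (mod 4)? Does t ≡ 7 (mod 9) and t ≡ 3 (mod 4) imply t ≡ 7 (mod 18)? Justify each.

Not equivalent: only (⇐) holds.

(⇒) This fails: t = 25 gives 25 ≡ 7 (mod 18) but 25 ≡ 1 (mod 4), so the conjunction on the right does not hold.

(⇐) Conversely, if t ≡ 7 (mod 9) and t ≡ 3 (mod 4), then by the Chinese remainder theorem t ≡ 7 (mod 36). Since 7 ≡ 7 (mod 18) and 18 ∣ 36, we get t ≡ 7 (mod 18).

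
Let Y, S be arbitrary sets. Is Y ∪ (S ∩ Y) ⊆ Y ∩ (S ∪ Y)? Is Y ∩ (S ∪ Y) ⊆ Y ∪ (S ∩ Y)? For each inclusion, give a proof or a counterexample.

The two sets are equal.

(⊆) Let x ∈ Y ∪ (S ∩ Y). Then either x ∈ Y and x ∉ S; or x ∈ Y ∩ S. In each case x ∈ Y ∩ (S ∪ Y), so Y ∪ (S ∩ Y) ⊆ Y ∩ (S ∪ Y).

(⊇) Let x ∈ Y ∩ (S ∪ Y). Then either x ∈ Y and x ∉ S; or x ∈ Y ∩ S. In each case x ∈ Y ∪ (S ∩ Y), so Y ∩ (S ∪ Y) ⊆ Y ∪ (S ∩ Y).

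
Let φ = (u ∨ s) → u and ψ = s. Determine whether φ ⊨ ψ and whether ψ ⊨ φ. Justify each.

(⇒) This fails. Under s = F, u = F, the left side is true but the right side is false.

(⇐) This fails. Under s = T, u = F, the left side is false but the right side is true.

(⇒) fails and (⇐) fails.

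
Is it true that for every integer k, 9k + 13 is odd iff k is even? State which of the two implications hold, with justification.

Converse. Suppose k is even; write k = 2j. Then 9k + 13 = 9·(2j) + 13 = 2·9j + 13, which is odd.

Forward direction. Suppose 9k + 13 is odd. Since 9 is odd, 9k and k have the same parity, so 9k + 13 ≡ k + 13 (mod 2). As 13 is odd, 9k + 13 is odd exactly when k is even. Thus k is even.

Both directions hold; the statement is true.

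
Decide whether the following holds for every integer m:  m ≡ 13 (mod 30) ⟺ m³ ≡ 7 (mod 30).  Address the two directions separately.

[⇐] Suppose m³ ≡ 7 (mod 30). The only residue r in {0, …, 29} with r³ ≡ 7 (mod 30) is r = 13, so m ≡ 13 (mod 30).

[⇒] Suppose m ≡ 13 (mod 30). Write m = 30j + 13. Then (30j + 13)³ = 27000j³ + 35100j² + 15210j + 2197 = 30(900j³ + 1170j² + 507j + 73) + 7, so m³ ≡ 7 (mod 30).

Both implications hold.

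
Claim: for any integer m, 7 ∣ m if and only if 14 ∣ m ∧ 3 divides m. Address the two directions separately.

(⟹) This fails: take m = 7. Certainly 7 ∣ 7, but 14 ∤ 7.

(⟸) Suppose 14 ∣ m and 3 ∣ m. Any common multiple of 14 and 3 is a multiple of their lcm; here gcd(14, 3) = 1, so lcm(14, 3) = 14·3 = 42, so 42 ∣ m. Since 7 ∣ 42, it follows that 7 ∣ m.

Not equivalent: only (⇐) holds.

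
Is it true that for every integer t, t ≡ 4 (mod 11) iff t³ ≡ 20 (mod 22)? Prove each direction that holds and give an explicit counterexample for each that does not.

(⟹) This fails: take t = 15. Then 15 ≡ 4 (mod 11), but 15³ = 3375 ≡ 9 (mod 22), not 20.

(⟸) Conversely, the residues r modulo 22 with r³ ≡ 20 (mod 22) are exactly {4}, and each is ≡ 4 (mod 11).

Only the converse holds.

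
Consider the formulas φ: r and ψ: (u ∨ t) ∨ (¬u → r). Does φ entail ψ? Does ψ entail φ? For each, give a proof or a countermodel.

[⇒] Assume the antecedent. If r is true, (u ∨ t) ∨ (¬u → r) reduces to true regardless of the other variables. If r is false, the antecedent cannot hold. Either way (u ∨ t) ∨ (¬u → r) holds.

[⇐] This fails. Under r = F, t = T, u = F, the left side is false but the right side is true.

The forward direction holds; the converse fails.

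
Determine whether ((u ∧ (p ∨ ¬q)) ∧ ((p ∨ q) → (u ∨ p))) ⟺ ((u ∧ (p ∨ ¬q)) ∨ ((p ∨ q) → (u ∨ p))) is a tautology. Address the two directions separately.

Not equivalent: only (⇒) holds.

[⇐] This fails. Under q = F, p = F, u = F, the left side is false but the right side is true.

[⇒] Assume the antecedent. If q is true, the antecedent forces (q = T, p = T, u = T), and the consequent holds there. If q is false, the consequent reduces to true regardless of the other variables. Either way the consequent holds.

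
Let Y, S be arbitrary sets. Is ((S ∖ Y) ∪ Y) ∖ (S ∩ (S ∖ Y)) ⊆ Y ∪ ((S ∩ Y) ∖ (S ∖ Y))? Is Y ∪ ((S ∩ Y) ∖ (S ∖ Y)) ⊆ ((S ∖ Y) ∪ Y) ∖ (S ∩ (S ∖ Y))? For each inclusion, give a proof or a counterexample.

Both inclusions hold.

(⟸) Let x ∈ Y ∪ ((S ∩ Y) ∖ (S ∖ Y)). Then either x ∈ Y and x ∉ S; or x ∈ Y ∩ S. In each case x ∈ ((S ∖ Y) ∪ Y) ∖ (S ∩ (S ∖ Y)), so Y ∪ ((S ∩ Y) ∖ (S ∖ Y)) ⊆ ((S ∖ Y) ∪ Y) ∖ (S ∩ (S ∖ Y)).

(⟹) Let x ∈ ((S ∖ Y) ∪ Y) ∖ (S ∩ (S ∖ Y)). Then either x ∈ Y and x ∉ S; or x ∈ Y ∩ S. In each case x ∈ Y ∪ ((S ∩ Y) ∖ (S ∖ Y)), so ((S ∖ Y) ∪ Y) ∖ (S ∩ (S ∖ Y)) ⊆ Y ∪ ((S ∩ Y) ∖ (S ∖ Y)).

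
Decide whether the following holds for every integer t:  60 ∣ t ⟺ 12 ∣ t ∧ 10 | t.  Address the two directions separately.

[⇒] If 60 ∣ t, write t = 60q. Since 60 = 5·12, t = 12·(5q), so 12 ∣ t; and since 60 = 6·10, t = 10·(6q), so 10 ∣ t.

[⇐] Suppose 12 ∣ t and 10 ∣ t. Any common multiple of 12 and 10 is a multiple of their lcm; here lcm(12, 10) = 12·10/gcd(12, 10) = 120/2 = 60, so 60 ∣ t.

Both implications hold.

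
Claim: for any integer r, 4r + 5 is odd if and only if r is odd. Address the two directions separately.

The forward direction fails; the converse holds.

[⇐] Suppose r is odd. Since 4 is even, 4r is even for every r, so 4r + 5 has the same parity as 5, which is odd. Hence 4r + 5 is odd.

[⇒] This fails: take r = 4. Then 4r + 5 = 21, which is odd, yet r = 4 is even, not odd.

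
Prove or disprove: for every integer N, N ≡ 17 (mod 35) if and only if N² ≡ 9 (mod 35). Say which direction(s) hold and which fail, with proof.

The forward direction holds; the converse fails.

(⇒) Suppose N ≡ 17 (mod 35). Write N = 35j + 17. Then (35j + 17)² = 1225j² + 1190j + 289 = 35(35j² + 34j + 8) + 9, so N² ≡ 9 (mod 35).

(⇐) This fails: take N = 3. Then 3² = 9 ≡ 9 (mod 35), yet 3 ≡ 3 (mod 35), not 17.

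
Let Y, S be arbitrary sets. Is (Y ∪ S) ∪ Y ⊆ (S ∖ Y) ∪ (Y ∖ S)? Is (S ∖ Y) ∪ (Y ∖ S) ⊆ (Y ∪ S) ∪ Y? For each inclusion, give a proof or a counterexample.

Reverse inclusion. Let x ∈ (S ∖ Y) ∪ (Y ∖ S). Then either x ∈ Y and x ∉ S; or x ∈ S and x ∉ Y. In each case x ∈ (Y ∪ S) ∪ Y, so (S ∖ Y) ∪ (Y ∖ S) ⊆ (Y ∪ S) ∪ Y.

Forward inclusion. This inclusion fails. Take Y = {1}, S = {1}; then 1 ∈ (Y ∪ S) ∪ Y but 1 ∉ (S ∖ Y) ∪ (Y ∖ S).

The sets are not equal: only the reverse inclusion holds.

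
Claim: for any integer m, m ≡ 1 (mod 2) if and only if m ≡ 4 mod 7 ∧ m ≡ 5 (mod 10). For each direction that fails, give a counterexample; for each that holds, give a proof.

The forward direction fails; the converse holds.

[⇐] If m ≡ 4 (mod 7) and m ≡ 5 (mod 10), then by the Chinese remainder theorem m ≡ 25 (mod 70). Since 25 ≡ 1 (mod 2) and 2 ∣ 70, we get m ≡ 1 (mod 2).

[⇒] This fails: m = 1 gives 1 ≡ 1 (mod 2) but 1 ≡ 1 (mod 7), so the conjunction on the right does not hold.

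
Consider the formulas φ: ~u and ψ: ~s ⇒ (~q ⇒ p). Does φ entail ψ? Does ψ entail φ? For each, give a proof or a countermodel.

Both directions fail.

(→) This fails. Under u = F, s = F, q = F, p = F, the left side is true but the right side is false.

(←) This fails. Under u = T, s = T, q = F, p = F, the left side is false but the right side is true.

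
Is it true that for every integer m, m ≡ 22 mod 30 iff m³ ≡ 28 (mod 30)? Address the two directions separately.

Equivalent; both directions hold.

Forward direction. Suppose m ≡ 22 mod 30. Write m = 30j + 22. Then (30j + 22)³ = 27000j³ + 59400j² + 43560j + 10648 = 30(900j³ + 1980j² + 1452j + 354) + 28, so m³ ≡ 28 (mod 30).

Converse. Suppose m³ ≡ 28 (mod 30). The only residue r in {0, …, 29} with r³ ≡ 28 (mod 30) is r = 22, so m ≡ 22 (mod 30).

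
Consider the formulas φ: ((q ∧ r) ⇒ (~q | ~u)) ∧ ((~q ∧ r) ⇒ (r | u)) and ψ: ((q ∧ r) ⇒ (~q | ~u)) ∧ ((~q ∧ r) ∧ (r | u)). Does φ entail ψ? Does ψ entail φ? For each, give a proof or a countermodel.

Only the reverse direction holds.

(⟸) Assume the antecedent. If r is true, the antecedent forces (r = T, q = F, u = F) or (r = T, q = F, u = T), and the consequent holds there. If r is false, the antecedent cannot hold. Either way the consequent holds.

(⟹) This fails. Under r = F, q = F, u = F, the left side is true but the right side is false.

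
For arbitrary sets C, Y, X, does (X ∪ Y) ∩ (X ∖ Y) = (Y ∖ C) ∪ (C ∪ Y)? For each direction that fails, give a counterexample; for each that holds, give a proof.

(⟹) This inclusion fails. Take C = ∅, Y = ∅, X = {1}; then 1 ∈ (X ∪ Y) ∩ (X ∖ Y) but 1 ∉ (Y ∖ C) ∪ (C ∪ Y).

(⟸) This inclusion fails. Take C = {1}, Y = ∅, X = ∅; then 1 ∈ (Y ∖ C) ∪ (C ∪ Y) but 1 ∉ (X ∪ Y) ∩ (X ∖ Y).

(⊆) fails and (⊇) fails.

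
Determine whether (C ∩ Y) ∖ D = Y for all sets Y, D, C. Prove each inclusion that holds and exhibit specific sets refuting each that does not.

(⟹) Let x ∈ (C ∩ Y) ∖ D. Then x ∈ Y ∩ C and x ∉ D, from which x ∈ Y.

(⟸) This inclusion fails. Take Y = {1}, D = ∅, C = ∅; then 1 ∈ Y but 1 ∉ (C ∩ Y) ∖ D.

Only the forward inclusion holds.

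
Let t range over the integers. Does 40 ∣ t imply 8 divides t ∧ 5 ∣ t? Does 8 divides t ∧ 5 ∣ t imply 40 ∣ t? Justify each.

[⇒] If 40 ∣ t, write t = 40q. Since 40 = 5·8, t = 8·(5q), so 8 ∣ t; and since 40 = 8·5, t = 5·(8q), so 5 ∣ t.

[⇐] Suppose 8 ∣ t and 5 ∣ t. Any common multiple of 8 and 5 is a multiple of their lcm; here gcd(8, 5) = 1, so lcm(8, 5) = 8·5 = 40, so 40 ∣ t.

Equivalent; both directions hold.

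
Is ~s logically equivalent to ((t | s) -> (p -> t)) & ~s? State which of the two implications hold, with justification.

(→) Assume the antecedent. If s is true, the antecedent cannot hold. If s is false, ((t | s) -> (p -> t)) & ~s reduces to true regardless of the other variables. Either way ((t | s) -> (p -> t)) & ~s holds.

(←) Assume the antecedent. If s is true, the antecedent cannot hold. If s is false, ~s reduces to true regardless of the other variables. Either way ~s holds.

Both directions hold; the statement is true.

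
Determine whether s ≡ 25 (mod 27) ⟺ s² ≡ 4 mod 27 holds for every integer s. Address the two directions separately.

(⟹) Suppose s ≡ 25 (mod 27). Write s = 27j + 25. Then (27j + 25)² = 729j² + 1350j + 625 = 27(27j² + 50j + 23) + 4, so s² ≡ 4 (mod 27).

(⟸) This fails: take s = 2. Then 2² = 4 ≡ 4 (mod 27), yet 2 ≡ 2 (mod 27), not 25.

Not equivalent: only (⇒) holds.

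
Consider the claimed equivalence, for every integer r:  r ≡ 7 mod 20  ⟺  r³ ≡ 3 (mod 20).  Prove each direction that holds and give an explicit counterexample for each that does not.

(⟹) Suppose r ≡ 7 mod 20. Write r = 20j + 7. Then (20j + 7)³ = 8000j³ + 8400j² + 2940j + 343 = 20(400j³ + 420j² + 147j + 17) + 3, so r³ ≡ 3 (mod 20).

(⟸) Conversely, suppose r³ ≡ 3 (mod 20). The only residue r in {0, …, 19} with r³ ≡ 3 (mod 20) is r = 7, so r ≡ 7 (mod 20).

Both directions hold.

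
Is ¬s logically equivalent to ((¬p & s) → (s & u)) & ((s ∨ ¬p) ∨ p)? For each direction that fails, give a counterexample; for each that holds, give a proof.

Only the forward implication holds.

(⇒) Assume the antecedent. If p is true, the consequent reduces to true regardless of the other variables. If p is false, the antecedent forces (p = F, u = F, s = F) or (p = F, u = T, s = F), and the consequent holds there. Either way the consequent holds.

(⇐) This fails. Under p = T, u = F, s = T, the left side is false but the right side is true.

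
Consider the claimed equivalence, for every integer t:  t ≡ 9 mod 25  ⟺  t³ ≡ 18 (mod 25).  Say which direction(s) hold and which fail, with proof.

(⟹) This fails: take t = 9. Then 9 ≡ 9 (mod 25), but 9³ = 729 ≡ 4 (mod 25), not 18.

(⟸) This fails: take t = 7. Then 7³ = 343 ≡ 18 (mod 25), yet 7 ≡ 7 (mod 25), not 9.

(⇒) fails and (⇐) fails.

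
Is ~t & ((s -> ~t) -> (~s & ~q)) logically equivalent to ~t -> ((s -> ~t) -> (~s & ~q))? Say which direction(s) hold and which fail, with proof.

(←) This fails. Under q = F, t = T, s = F, the left side is false but the right side is true.

(→) Assume the antecedent. If q is true, the antecedent cannot hold. If q is false, the antecedent forces (q = F, t = F, s = F), and ~t -> ((s -> ~t) -> (~s & ~q)) holds there. Either way ~t -> ((s -> ~t) -> (~s & ~q)) holds.

(⇒) holds; (⇐) fails.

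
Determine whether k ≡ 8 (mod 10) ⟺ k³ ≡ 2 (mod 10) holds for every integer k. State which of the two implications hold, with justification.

Forward direction. Suppose k ≡ 8 (mod 10). Write k = 10j + 8. Then (10j + 8)³ = 1000j³ + 2400j² + 1920j + 512 = 10(100j³ + 240j² + 192j + 51) + 2, so k³ ≡ 2 (mod 10).

Converse. For the converse, argue contrapositively. If k ≢ 8 (mod 10), then k is congruent to one of 0, 1, 2, 3, 4, 5, 6, 7, 9 modulo 10, and these give k³ ≡ 0, 1, 8, 7, 4, 5, 6, 3, 9 respectively — never 2.

Both implications hold.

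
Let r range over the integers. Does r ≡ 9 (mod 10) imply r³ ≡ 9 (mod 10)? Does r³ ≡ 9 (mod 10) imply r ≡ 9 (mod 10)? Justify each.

(⟹) Suppose r ≡ 9 (mod 10). Write r = 10j + 9. Then (10j + 9)³ = 1000j³ + 2700j² + 2430j + 729 = 10(100j³ + 270j² + 243j + 72) + 9, so r³ ≡ 9 (mod 10).

(⟸) Conversely, suppose r³ ≡ 9 (mod 10). The only residue r in {0, …, 9} with r³ ≡ 9 (mod 10) is r = 9, so r ≡ 9 (mod 10).

Both implications hold.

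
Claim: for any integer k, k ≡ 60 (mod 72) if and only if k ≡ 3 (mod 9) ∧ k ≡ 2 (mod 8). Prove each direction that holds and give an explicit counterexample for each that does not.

[⇒] This fails: k = 60 gives 60 ≡ 60 (mod 72) but 60 ≡ 6 (mod 9), so the conjunction on the right does not hold.

[⇐] This fails: k = 66 satisfies both congruences on the right (66 ≡ 3 mod 9 and 66 ≡ 2 mod 8) yet 66 ≡ 66 (mod 72), not 60.

Neither implication holds.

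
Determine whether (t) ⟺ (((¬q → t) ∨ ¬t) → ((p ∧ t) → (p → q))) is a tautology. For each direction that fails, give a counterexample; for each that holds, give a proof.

Neither implication holds.

(⟹) This fails. Under p = T, q = F, t = T, the left side is true but the right side is false.

(⟸) This fails. Under p = F, q = F, t = F, the left side is false but the right side is true.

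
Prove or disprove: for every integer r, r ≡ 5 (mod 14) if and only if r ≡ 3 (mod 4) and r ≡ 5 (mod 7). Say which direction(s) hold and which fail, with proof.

(⇒) fails; (⇐) holds.

[⇒] This fails: r = 5 gives 5 ≡ 5 (mod 14) but 5 ≡ 1 (mod 4), so the conjunction on the right does not hold.

[⇐] Conversely, if r ≡ 3 (mod 4) and r ≡ 5 (mod 7), then by the Chinese remainder theorem r ≡ 19 (mod 28). Since 19 ≡ 5 (mod 14) and 14 ∣ 28, we get r ≡ 5 (mod 14).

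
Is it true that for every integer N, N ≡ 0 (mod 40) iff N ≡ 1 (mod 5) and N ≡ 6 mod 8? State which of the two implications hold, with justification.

[⇒] This fails: N = 0 gives 0 ≡ 0 (mod 40) but 0 ≡ 0 (mod 5), so the conjunction on the right does not hold.

[⇐] This fails: N = 6 satisfies both congruences on the right (6 ≡ 1 mod 5 and 6 ≡ 6 mod 8) yet 6 ≡ 6 (mod 40), not 0.

Neither direction holds.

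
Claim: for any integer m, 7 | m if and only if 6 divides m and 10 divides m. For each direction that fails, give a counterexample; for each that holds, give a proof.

[⇒] This fails: take m = 7. Certainly 7 ∣ 7, but 6 ∤ 7.

[⇐] This fails: take m = 30. Both 6 ∣ 30 and 10 ∣ 30, yet 30 is not a multiple of 7 (since 30 = 4·7 + 2), so 7 ∤ 30.

(⇒) fails and (⇐) fails.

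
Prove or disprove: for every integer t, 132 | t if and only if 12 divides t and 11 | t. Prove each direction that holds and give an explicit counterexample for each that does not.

Both directions hold; the statement is true.

(⟹) If 132 ∣ t, write t = 132q. Since 132 = 11·12, t = 12·(11q), so 12 ∣ t; and since 132 = 12·11, t = 11·(12q), so 11 ∣ t.

(⟸) Suppose 12 ∣ t and 11 ∣ t. Any common multiple of 12 and 11 is a multiple of their lcm; here gcd(12, 11) = 1, so lcm(12, 11) = 12·11 = 132, so 132 ∣ t.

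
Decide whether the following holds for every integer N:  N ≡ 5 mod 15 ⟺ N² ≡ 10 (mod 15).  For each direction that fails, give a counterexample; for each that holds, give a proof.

Forward direction. Suppose N ≡ 5 mod 15. Write N = 15j + 5. Then (15j + 5)² = 225j² + 150j + 25 = 15(15j² + 10j + 1) + 10, so N² ≡ 10 (mod 15).

Converse. This fails: take N = 10. Then 10² = 100 ≡ 10 (mod 15), yet 10 ≡ 10 (mod 15), not 5.

The forward direction holds; the converse fails.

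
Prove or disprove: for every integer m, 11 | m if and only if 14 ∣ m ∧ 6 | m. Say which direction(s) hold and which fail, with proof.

(→) This fails: take m = 11. Certainly 11 ∣ 11, but 14 ∤ 11.

(←) This fails: take m = 42. Both 14 ∣ 42 and 6 ∣ 42, yet 42 is not a multiple of 11 (since 42 = 3·11 + 9), so 11 ∤ 42.

Neither direction holds.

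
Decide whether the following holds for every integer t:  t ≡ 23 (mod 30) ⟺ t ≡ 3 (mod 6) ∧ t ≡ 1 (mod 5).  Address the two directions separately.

[⇒] This fails: t = 23 gives 23 ≡ 23 (mod 30) but 23 ≡ 5 (mod 6), so the conjunction on the right does not hold.

[⇐] This fails: t = 21 satisfies both congruences on the right (21 ≡ 3 mod 6 and 21 ≡ 1 mod 5) yet 21 ≡ 21 (mod 30), not 23.

Neither direction holds.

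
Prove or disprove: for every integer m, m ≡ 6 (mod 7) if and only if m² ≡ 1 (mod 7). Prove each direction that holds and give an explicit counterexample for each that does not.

Not equivalent: only (⇒) holds.

(←) This fails: take m = 1. Then 1² = 1 ≡ 1 (mod 7), yet 1 ≡ 1 (mod 7), not 6.

(→) Suppose m ≡ 6 (mod 7). Write m = 7j + 6. Then (7j + 6)² = 49j² + 84j + 36 = 7(7j² + 12j + 5) + 1, so m² ≡ 1 (mod 7).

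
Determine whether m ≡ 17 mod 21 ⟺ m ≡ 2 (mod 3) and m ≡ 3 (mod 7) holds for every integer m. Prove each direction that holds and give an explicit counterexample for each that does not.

Forward direction. Suppose m ≡ 17 (mod 21); write m = 21j + 17. Since 3 ∣ 21, reducing mod 3 gives m ≡ 17 ≡ 2 (mod 3); since 7 ∣ 21, reducing mod 7 gives m ≡ 17 ≡ 3 (mod 7).

Converse. If m ≡ 2 (mod 3) and m ≡ 3 (mod 7), then by the Chinese remainder theorem m ≡ 17 (mod 21). This is exactly m ≡ 17 (mod 21).

Both directions hold; the statement is true.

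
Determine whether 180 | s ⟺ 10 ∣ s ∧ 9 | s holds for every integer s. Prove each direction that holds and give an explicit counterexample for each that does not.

(⇒) holds; (⇐) fails.

(⟸) This fails: take s = 90. Both 10 ∣ 90 and 9 ∣ 90, yet 90 is not a multiple of 180 (since 90 = 0·180 + 90), so 180 ∤ 90.

(⟹) If 180 ∣ s, write s = 180q. Since 180 = 18·10, s = 10·(18q), so 10 ∣ s; and since 180 = 20·9, s = 9·(20q), so 9 ∣ s.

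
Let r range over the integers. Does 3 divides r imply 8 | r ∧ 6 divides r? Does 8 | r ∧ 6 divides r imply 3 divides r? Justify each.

Only the reverse direction holds.

Forward direction. This fails: take r = 3. Certainly 3 ∣ 3, but 8 ∤ 3.

Converse. Suppose 8 ∣ r and 6 ∣ r. Any common multiple of 8 and 6 is a multiple of their lcm; here lcm(8, 6) = 8·6/gcd(8, 6) = 48/2 = 24, so 24 ∣ r. Since 3 ∣ 24, it follows that 3 ∣ r.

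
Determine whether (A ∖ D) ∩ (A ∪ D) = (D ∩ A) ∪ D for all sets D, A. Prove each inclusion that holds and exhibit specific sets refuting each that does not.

Forward inclusion. This inclusion fails. Take D = ∅, A = {1}; then 1 ∈ (A ∖ D) ∩ (A ∪ D) but 1 ∉ (D ∩ A) ∪ D.

Reverse inclusion. This inclusion fails. Take D = {1}, A = ∅; then 1 ∈ (D ∩ A) ∪ D but 1 ∉ (A ∖ D) ∩ (A ∪ D).

(⊆) fails and (⊇) fails.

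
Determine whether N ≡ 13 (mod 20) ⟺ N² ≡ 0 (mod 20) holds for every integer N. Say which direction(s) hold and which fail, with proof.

Both directions fail.

Forward direction. This fails: take N = 13. Then 13 ≡ 13 (mod 20), but 13² = 169 ≡ 9 (mod 20), not 0.

Converse. This fails: take N = 0. Then 0² = 0 ≡ 0 (mod 20), yet 0 ≡ 0 (mod 20), not 13.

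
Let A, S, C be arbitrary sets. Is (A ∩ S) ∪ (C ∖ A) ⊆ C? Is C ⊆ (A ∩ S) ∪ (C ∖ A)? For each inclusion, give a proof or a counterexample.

Both inclusions fail.

(⊆) This inclusion fails. Take A = {1}, S = {1}, C = ∅; then 1 ∈ (A ∩ S) ∪ (C ∖ A) but 1 ∉ C.

(⊇) This inclusion fails. Take A = {1}, S = ∅, C = {1}; then 1 ∈ C but 1 ∉ (A ∩ S) ∪ (C ∖ A).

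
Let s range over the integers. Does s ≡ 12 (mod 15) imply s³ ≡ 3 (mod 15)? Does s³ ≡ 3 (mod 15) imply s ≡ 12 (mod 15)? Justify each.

(⇒) Suppose s ≡ 12 (mod 15). Write s = 15j + 12. Then (15j + 12)³ = 3375j³ + 8100j² + 6480j + 1728 = 15(225j³ + 540j² + 432j + 115) + 3, so s³ ≡ 3 (mod 15).

(⇐) Conversely, suppose s³ ≡ 3 (mod 15). The only residue r in {0, …, 14} with r³ ≡ 3 (mod 15) is r = 12, so s ≡ 12 (mod 15).

Both directions hold.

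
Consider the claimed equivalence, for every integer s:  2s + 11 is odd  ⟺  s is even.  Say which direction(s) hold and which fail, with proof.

(⇒) fails; (⇐) holds.

[⇒] This fails: take s = 7. Then 2s + 11 = 25, which is odd, yet s = 7 is odd, not even.

[⇐] Suppose s is even. Since 2 is even, 2s is even for every s, so 2s + 11 has the same parity as 11, which is odd. Hence 2s + 11 is odd.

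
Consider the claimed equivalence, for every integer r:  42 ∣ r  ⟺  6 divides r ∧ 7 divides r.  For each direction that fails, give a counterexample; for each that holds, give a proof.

Both directions hold.

(⇒) If 42 ∣ r, write r = 42q. Since 42 = 7·6, r = 6·(7q), so 6 ∣ r; and since 42 = 6·7, r = 7·(6q), so 7 ∣ r.

(⇐) Suppose 6 ∣ r and 7 ∣ r. Any common multiple of 6 and 7 is a multiple of their lcm; here gcd(6, 7) = 1, so lcm(6, 7) = 6·7 = 42, so 42 ∣ r.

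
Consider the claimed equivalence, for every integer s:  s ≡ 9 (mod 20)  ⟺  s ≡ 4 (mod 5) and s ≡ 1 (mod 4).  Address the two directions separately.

(⇐) If s ≡ 4 (mod 5) and s ≡ 1 (mod 4), then by the Chinese remainder theorem s ≡ 9 (mod 20). This is exactly s ≡ 9 (mod 20).

(⇒) Suppose s ≡ 9 (mod 20); write s = 20j + 9. Since 5 ∣ 20, reducing mod 5 gives s ≡ 9 ≡ 4 (mod 5); since 4 ∣ 20, reducing mod 4 gives s ≡ 9 ≡ 1 (mod 4).

Both directions hold.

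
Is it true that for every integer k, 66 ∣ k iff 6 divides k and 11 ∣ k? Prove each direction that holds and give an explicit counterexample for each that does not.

Both implications hold.

[⇐] Suppose 6 ∣ k and 11 ∣ k. Any common multiple of 6 and 11 is a multiple of their lcm; here gcd(6, 11) = 1, so lcm(6, 11) = 6·11 = 66, so 66 ∣ k.

[⇒] If 66 ∣ k, write k = 66q. Since 66 = 11·6, k = 6·(11q), so 6 ∣ k; and since 66 = 6·11, k = 11·(6q), so 11 ∣ k.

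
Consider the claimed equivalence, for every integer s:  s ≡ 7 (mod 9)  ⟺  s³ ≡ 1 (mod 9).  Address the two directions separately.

Only the forward direction holds.

(⇒) Suppose s ≡ 7 (mod 9). Write s = 9j + 7. Then (9j + 7)³ = 729j³ + 1701j² + 1323j + 343 = 9(81j³ + 189j² + 147j + 38) + 1, so s³ ≡ 1 (mod 9).

(⇐) This fails: take s = 1. Then 1³ = 1 ≡ 1 (mod 9), yet 1 ≡ 1 (mod 9), not 7.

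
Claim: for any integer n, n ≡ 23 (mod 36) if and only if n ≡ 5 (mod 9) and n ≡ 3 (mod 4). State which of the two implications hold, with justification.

(←) If n ≡ 5 (mod 9) and n ≡ 3 (mod 4), then by the Chinese remainder theorem n ≡ 23 (mod 36). This is exactly n ≡ 23 (mod 36).

(→) Suppose n ≡ 23 (mod 36); write n = 36j + 23. Since 9 ∣ 36, reducing mod 9 gives n ≡ 23 ≡ 5 (mod 9); since 4 ∣ 36, reducing mod 4 gives n ≡ 23 ≡ 3 (mod 4).

Equivalent; both directions hold.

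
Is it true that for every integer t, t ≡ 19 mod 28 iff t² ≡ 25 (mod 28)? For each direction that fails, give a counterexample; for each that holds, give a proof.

The forward direction holds; the converse fails.

(⇐) This fails: take t = 5. Then 5² = 25 ≡ 25 (mod 28), yet 5 ≡ 5 (mod 28), not 19.

(⇒) Suppose t ≡ 19 mod 28. Write t = 28j + 19. Then (28j + 19)² = 784j² + 1064j + 361 = 28(28j² + 38j + 12) + 25, so t² ≡ 25 (mod 28).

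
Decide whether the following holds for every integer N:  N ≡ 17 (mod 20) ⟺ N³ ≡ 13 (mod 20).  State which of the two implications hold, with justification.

(→) Suppose N ≡ 17 (mod 20). Write N = 20j + 17. Then (20j + 17)³ = 8000j³ + 20400j² + 17340j + 4913 = 20(400j³ + 1020j² + 867j + 245) + 13, so N³ ≡ 13 (mod 20).

(←) Conversely, suppose N³ ≡ 13 (mod 20). The only residue r in {0, …, 19} with r³ ≡ 13 (mod 20) is r = 17, so N ≡ 17 (mod 20).

Both directions hold; the statement is true.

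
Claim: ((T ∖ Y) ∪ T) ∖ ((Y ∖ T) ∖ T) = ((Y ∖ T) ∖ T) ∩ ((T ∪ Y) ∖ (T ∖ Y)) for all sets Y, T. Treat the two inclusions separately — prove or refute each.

Neither inclusion holds.

(⟹) This inclusion fails. Take Y = ∅, T = {1}; then 1 ∈ ((T ∖ Y) ∪ T) ∖ ((Y ∖ T) ∖ T) but 1 ∉ ((Y ∖ T) ∖ T) ∩ ((T ∪ Y) ∖ (T ∖ Y)).

(⟸) This inclusion fails. Take Y = {1}, T = ∅; then 1 ∈ ((Y ∖ T) ∖ T) ∩ ((T ∪ Y) ∖ (T ∖ Y)) but 1 ∉ ((T ∖ Y) ∪ T) ∖ ((Y ∖ T) ∖ T).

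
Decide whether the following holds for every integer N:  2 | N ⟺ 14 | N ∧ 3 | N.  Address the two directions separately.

Only the reverse direction holds.

[⇐] Suppose 14 ∣ N and 3 ∣ N. Any common multiple of 14 and 3 is a multiple of their lcm; here gcd(14, 3) = 1, so lcm(14, 3) = 14·3 = 42, so 42 ∣ N. Since 2 ∣ 42, it follows that 2 ∣ N.

[⇒] This fails: take N = 2. Certainly 2 ∣ 2, but 14 ∤ 2.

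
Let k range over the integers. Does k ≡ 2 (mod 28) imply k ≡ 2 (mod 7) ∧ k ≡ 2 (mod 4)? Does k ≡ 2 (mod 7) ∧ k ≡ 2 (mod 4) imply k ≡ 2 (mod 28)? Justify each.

(⇒) Suppose k ≡ 2 (mod 28); write k = 28j + 2. Since 7 ∣ 28, reducing mod 7 gives k ≡ 2 (mod 7); since 4 ∣ 28, reducing mod 4 gives k ≡ 2 (mod 4).

(⇐) Conversely, if k ≡ 2 (mod 7) and k ≡ 2 (mod 4), then by the Chinese remainder theorem k ≡ 2 (mod 28). This is exactly k ≡ 2 (mod 28).

Both directions hold; the statement is true.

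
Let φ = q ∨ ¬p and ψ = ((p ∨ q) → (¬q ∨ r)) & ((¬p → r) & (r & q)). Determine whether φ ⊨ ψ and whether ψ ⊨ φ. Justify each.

(→) This fails. Under r = F, q = F, p = F, the left side is true but the right side is false.

(←) Assume the antecedent. If r is true, the antecedent forces (r = T, q = T, p = F) or (r = T, q = T, p = T), and q ∨ ¬p holds there. If r is false, the antecedent cannot hold. Either way q ∨ ¬p holds.

Not equivalent: only (⇐) holds.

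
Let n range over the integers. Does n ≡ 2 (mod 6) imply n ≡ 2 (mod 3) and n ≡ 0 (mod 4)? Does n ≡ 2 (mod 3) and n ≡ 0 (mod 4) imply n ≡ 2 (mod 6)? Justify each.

[⇒] This fails: n = 2 gives 2 ≡ 2 (mod 6) but 2 ≡ 2 (mod 4), so the conjunction on the right does not hold.

[⇐] Conversely, if n ≡ 2 (mod 3) and n ≡ 0 (mod 4), then by the Chinese remainder theorem n ≡ 8 (mod 12). Since 8 ≡ 2 (mod 6) and 6 ∣ 12, we get n ≡ 2 (mod 6).

Only the reverse direction holds.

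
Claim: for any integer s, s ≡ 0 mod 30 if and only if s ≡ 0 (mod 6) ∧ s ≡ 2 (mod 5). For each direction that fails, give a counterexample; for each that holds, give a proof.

Both directions fail.

(→) This fails: s = 0 gives 0 ≡ 0 (mod 30) but 0 ≡ 0 (mod 5), so the conjunction on the right does not hold.

(←) This fails: s = 12 satisfies both congruences on the right (12 ≡ 0 mod 6 and 12 ≡ 2 mod 5) yet 12 ≡ 12 (mod 30), not 0.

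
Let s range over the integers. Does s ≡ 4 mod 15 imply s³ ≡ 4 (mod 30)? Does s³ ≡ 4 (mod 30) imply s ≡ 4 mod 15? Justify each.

[⇒] This fails: take s = 19. Then 19 ≡ 4 (mod 15), but 19³ = 6859 ≡ 19 (mod 30), not 4.

[⇐] Conversely, the residues r modulo 30 with r³ ≡ 4 (mod 30) are exactly {4}, and each is ≡ 4 (mod 15).

Only the reverse direction holds.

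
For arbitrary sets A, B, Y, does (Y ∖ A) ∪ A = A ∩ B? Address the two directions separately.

The sets are not equal: only the reverse inclusion holds.

Forward inclusion. This inclusion fails. Take A = {1}, B = ∅, Y = ∅; then 1 ∈ (Y ∖ A) ∪ A but 1 ∉ A ∩ B.

Reverse inclusion. Let x ∈ A ∩ B. Then either x ∈ A ∩ B and x ∉ Y; or x ∈ A ∩ B ∩ Y. In each case x ∈ (Y ∖ A) ∪ A, so A ∩ B ⊆ (Y ∖ A) ∪ A.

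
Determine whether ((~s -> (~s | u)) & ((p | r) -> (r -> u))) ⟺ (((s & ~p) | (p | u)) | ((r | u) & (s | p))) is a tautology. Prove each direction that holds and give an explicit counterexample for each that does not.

Neither implication holds.

Forward direction. This fails. Under r = F, p = F, s = F, u = F, the left side is true but the right side is false.

Converse. This fails. Under r = T, p = T, s = F, u = F, the left side is false but the right side is true.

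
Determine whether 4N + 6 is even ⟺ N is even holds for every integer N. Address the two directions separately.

[⇒] This fails: take N = 3. Then 4N + 6 = 18, which is even, yet N = 3 is odd, not even.

[⇐] Suppose N is even. Since 4 is even, 4N is even for every N, so 4N + 6 has the same parity as 6, which is even. Hence 4N + 6 is even.

Only the reverse direction holds.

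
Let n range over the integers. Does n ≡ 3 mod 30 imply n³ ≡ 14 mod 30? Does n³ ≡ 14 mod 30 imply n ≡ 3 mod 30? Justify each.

Neither direction holds.

Forward direction. This fails: take n = 3. Then 3 ≡ 3 (mod 30), but 3³ = 27 ≡ 27 (mod 30), not 14.

Converse. This fails: take n = 14. Then 14³ = 2744 ≡ 14 (mod 30), yet 14 ≡ 14 (mod 30), not 3.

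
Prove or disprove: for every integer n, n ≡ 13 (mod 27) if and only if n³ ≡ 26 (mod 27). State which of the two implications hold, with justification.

(⇒) fails and (⇐) fails.

(⟹) This fails: take n = 13. Then 13 ≡ 13 (mod 27), but 13³ = 2197 ≡ 10 (mod 27), not 26.

(⟸) This fails: take n = 8. Then 8³ = 512 ≡ 26 (mod 27), yet 8 ≡ 8 (mod 27), not 13.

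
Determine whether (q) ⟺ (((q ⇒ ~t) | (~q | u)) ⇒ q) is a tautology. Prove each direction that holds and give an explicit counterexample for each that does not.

[⇐] Assume the antecedent. If u is true, the antecedent forces (u = T, t = F, q = T) or (u = T, t = T, q = T), and q holds there. If u is false, the antecedent forces (u = F, t = F, q = T) or (u = F, t = T, q = T), and q holds there. Either way q holds.

[⇒] Assume the antecedent. If u is true, the antecedent forces (u = T, t = F, q = T) or (u = T, t = T, q = T), and ((q ⇒ ~t) | (~q | u)) ⇒ q holds there. If u is false, the antecedent forces (u = F, t = F, q = T) or (u = F, t = T, q = T), and ((q ⇒ ~t) | (~q | u)) ⇒ q holds there. Either way ((q ⇒ ~t) | (~q | u)) ⇒ q holds.

Equivalent; both directions hold.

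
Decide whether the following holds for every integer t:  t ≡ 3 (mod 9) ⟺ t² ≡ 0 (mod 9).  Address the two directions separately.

(⇒) holds; (⇐) fails.

[⇒] Suppose t ≡ 3 (mod 9). Write t = 9j + 3. Then (9j + 3)² = 81j² + 54j + 9 = 9(9j² + 6j + 1) + 0, so t² ≡ 0 (mod 9).

[⇐] This fails: take t = 0. Then 0² = 0 ≡ 0 (mod 9), yet 0 ≡ 0 (mod 9), not 3.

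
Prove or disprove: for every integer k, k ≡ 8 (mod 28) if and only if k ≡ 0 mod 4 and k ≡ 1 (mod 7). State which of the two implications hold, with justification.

(⇐) If k ≡ 0 (mod 4) and k ≡ 1 (mod 7), then by the Chinese remainder theorem k ≡ 8 (mod 28). This is exactly k ≡ 8 (mod 28).

(⇒) Suppose k ≡ 8 (mod 28); write k = 28j + 8. Since 4 ∣ 28, reducing mod 4 gives k ≡ 8 ≡ 0 (mod 4); since 7 ∣ 28, reducing mod 7 gives k ≡ 8 ≡ 1 (mod 7).

Both directions hold; the statement is true.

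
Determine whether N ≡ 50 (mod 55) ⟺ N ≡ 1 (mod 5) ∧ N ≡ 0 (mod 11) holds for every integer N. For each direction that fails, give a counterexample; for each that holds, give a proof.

(⇒) fails and (⇐) fails.

(⇒) This fails: N = 50 gives 50 ≡ 50 (mod 55) but 50 ≡ 0 (mod 5), so the conjunction on the right does not hold.

(⇐) This fails: N = 11 satisfies both congruences on the right (11 ≡ 1 mod 5 and 11 ≡ 0 mod 11) yet 11 ≡ 11 (mod 55), not 50.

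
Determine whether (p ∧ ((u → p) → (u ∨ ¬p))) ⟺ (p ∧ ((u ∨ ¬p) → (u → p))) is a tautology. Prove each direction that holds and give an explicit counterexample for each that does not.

(⇒) Assume the antecedent. If u is true, the antecedent forces (u = T, p = T), and p ∧ ((u ∨ ¬p) → (u → p)) holds there. If u is false, the antecedent cannot hold. Either way p ∧ ((u ∨ ¬p) → (u → p)) holds.

(⇐) This fails. Under u = F, p = T, the left side is false but the right side is true.

Only the forward direction holds.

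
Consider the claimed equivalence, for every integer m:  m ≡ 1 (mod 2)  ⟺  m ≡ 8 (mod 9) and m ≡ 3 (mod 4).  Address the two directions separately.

Only the converse holds.

Forward direction. This fails: m = 1 gives 1 ≡ 1 (mod 2) but 1 ≡ 1 (mod 9), so the conjunction on the right does not hold.

Converse. If m ≡ 8 (mod 9) and m ≡ 3 (mod 4), then by the Chinese remainder theorem m ≡ 35 (mod 36). Since 35 ≡ 1 (mod 2) and 2 ∣ 36, we get m ≡ 1 (mod 2).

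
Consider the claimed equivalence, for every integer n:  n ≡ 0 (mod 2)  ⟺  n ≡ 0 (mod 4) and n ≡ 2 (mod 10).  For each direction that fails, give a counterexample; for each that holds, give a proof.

The forward direction fails; the converse holds.

[⇒] This fails: n = 0 gives 0 ≡ 0 (mod 2) but 0 ≡ 0 (mod 10), so the conjunction on the right does not hold.

[⇐] Conversely, if n ≡ 0 (mod 4) and n ≡ 2 (mod 10), then by the Chinese remainder theorem n ≡ 12 (mod 20). Since 12 ≡ 0 (mod 2) and 2 ∣ 20, we get n ≡ 0 (mod 2).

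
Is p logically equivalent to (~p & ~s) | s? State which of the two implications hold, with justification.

(⟹) This fails. Under s = F, p = T, the left side is true but the right side is false.

(⟸) This fails. Under s = F, p = F, the left side is false but the right side is true.

Neither implication holds.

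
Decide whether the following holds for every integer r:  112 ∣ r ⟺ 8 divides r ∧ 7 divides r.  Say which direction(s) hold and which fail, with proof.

(⟹) If 112 ∣ r, write r = 112q. Since 112 = 14·8, r = 8·(14q), so 8 ∣ r; and since 112 = 16·7, r = 7·(16q), so 7 ∣ r.

(⟸) This fails: take r = 56. Both 8 ∣ 56 and 7 ∣ 56, yet 56 is not a multiple of 112 (since 56 = 0·112 + 56), so 112 ∤ 56.

Only the forward implication holds.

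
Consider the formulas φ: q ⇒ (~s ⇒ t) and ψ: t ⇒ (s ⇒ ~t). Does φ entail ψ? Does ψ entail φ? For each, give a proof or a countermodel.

Neither implication holds.

[⇒] This fails. Under t = T, q = F, s = T, the left side is true but the right side is false.

[⇐] This fails. Under t = F, q = T, s = F, the left side is false but the right side is true.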